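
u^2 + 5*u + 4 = (u + 1)*(u + 4)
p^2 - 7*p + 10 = (p - 5)*(p - 2)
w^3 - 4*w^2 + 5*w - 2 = (w - 2)*(w - 1)^2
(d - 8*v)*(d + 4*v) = d^2 - 4*d*v - 32*v^2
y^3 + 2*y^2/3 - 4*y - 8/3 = (y - 2)*(y + 2/3)*(y + 2)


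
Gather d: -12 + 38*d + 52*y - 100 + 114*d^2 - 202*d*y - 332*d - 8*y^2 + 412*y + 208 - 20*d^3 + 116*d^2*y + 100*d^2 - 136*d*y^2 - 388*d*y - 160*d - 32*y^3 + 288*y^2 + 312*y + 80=-20*d^3 + d^2*(116*y + 214) + d*(-136*y^2 - 590*y - 454) - 32*y^3 + 280*y^2 + 776*y + 176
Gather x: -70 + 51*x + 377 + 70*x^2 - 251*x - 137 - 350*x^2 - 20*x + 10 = -280*x^2 - 220*x + 180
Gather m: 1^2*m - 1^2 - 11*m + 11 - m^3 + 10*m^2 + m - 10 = -m^3 + 10*m^2 - 9*m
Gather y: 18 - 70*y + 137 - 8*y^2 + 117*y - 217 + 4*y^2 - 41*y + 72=-4*y^2 + 6*y + 10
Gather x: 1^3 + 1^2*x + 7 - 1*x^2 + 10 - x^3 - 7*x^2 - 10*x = -x^3 - 8*x^2 - 9*x + 18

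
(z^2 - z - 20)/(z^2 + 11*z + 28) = (z - 5)/(z + 7)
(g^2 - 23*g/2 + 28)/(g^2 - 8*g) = (g - 7/2)/g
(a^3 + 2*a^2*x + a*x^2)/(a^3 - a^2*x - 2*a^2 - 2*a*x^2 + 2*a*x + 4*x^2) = a*(-a - x)/(-a^2 + 2*a*x + 2*a - 4*x)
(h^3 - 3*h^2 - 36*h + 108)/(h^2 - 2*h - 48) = (h^2 - 9*h + 18)/(h - 8)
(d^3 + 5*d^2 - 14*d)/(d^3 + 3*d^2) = (d^2 + 5*d - 14)/(d*(d + 3))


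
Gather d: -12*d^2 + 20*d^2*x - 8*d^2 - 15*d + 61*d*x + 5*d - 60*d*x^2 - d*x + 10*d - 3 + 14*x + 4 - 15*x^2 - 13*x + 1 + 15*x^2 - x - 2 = d^2*(20*x - 20) + d*(-60*x^2 + 60*x)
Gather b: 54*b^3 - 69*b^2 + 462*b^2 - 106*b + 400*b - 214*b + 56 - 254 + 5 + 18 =54*b^3 + 393*b^2 + 80*b - 175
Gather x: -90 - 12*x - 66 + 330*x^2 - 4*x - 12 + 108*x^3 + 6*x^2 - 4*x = 108*x^3 + 336*x^2 - 20*x - 168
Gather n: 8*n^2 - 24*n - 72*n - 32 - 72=8*n^2 - 96*n - 104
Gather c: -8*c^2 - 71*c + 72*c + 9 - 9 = -8*c^2 + c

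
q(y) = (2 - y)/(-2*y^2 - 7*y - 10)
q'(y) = (2 - y)*(4*y + 7)/(-2*y^2 - 7*y - 10)^2 - 1/(-2*y^2 - 7*y - 10)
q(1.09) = -0.05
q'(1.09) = 0.08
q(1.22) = -0.04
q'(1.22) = 0.07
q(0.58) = -0.10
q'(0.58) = 0.13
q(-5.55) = -0.23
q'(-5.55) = -0.08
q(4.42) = 0.03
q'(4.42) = 0.00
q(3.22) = 0.02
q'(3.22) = 0.01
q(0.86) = -0.07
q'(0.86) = 0.10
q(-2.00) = -1.00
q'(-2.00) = 0.00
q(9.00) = 0.03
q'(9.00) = 0.00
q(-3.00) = -0.71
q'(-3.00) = -0.37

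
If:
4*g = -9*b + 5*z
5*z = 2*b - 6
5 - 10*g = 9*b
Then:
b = -40/17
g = 89/34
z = -182/85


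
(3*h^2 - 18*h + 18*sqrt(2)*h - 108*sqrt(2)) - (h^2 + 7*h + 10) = 2*h^2 - 25*h + 18*sqrt(2)*h - 108*sqrt(2) - 10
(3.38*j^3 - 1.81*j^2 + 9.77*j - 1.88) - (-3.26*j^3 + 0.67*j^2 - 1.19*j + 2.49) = 6.64*j^3 - 2.48*j^2 + 10.96*j - 4.37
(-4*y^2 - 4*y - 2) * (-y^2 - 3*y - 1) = 4*y^4 + 16*y^3 + 18*y^2 + 10*y + 2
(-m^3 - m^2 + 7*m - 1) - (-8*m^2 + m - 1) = -m^3 + 7*m^2 + 6*m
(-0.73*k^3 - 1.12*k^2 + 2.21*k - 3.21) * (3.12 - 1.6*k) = 1.168*k^4 - 0.4856*k^3 - 7.0304*k^2 + 12.0312*k - 10.0152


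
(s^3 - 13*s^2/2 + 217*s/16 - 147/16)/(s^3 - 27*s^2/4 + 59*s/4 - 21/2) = (s - 7/4)/(s - 2)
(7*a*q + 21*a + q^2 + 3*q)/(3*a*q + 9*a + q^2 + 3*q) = (7*a + q)/(3*a + q)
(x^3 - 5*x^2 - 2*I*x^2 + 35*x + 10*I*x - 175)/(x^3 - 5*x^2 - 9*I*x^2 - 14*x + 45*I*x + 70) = (x + 5*I)/(x - 2*I)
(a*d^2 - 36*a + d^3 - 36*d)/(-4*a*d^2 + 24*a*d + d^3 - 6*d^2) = (-a*d - 6*a - d^2 - 6*d)/(d*(4*a - d))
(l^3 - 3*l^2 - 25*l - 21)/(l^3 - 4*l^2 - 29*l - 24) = (l - 7)/(l - 8)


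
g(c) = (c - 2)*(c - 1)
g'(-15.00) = -33.00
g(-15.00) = 272.00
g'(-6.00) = -15.00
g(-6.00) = 56.00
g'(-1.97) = -6.94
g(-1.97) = 11.79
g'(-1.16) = -5.32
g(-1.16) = 6.83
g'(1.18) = -0.64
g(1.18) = -0.15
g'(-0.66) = -4.32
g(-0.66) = 4.42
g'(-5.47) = -13.94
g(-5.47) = 48.33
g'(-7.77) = -18.54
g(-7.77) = 85.68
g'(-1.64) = -6.28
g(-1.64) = 9.61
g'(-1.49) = -5.98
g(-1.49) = 8.69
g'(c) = 2*c - 3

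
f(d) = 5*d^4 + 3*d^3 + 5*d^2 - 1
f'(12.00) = 35976.00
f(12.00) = 109583.00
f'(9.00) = 15399.00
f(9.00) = 35396.00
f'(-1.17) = -31.41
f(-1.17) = 10.41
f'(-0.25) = -2.25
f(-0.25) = -0.71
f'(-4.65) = -1862.79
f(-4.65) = 2143.14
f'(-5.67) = -3413.05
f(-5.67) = 4780.65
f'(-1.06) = -24.31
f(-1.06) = 7.36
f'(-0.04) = -0.39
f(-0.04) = -0.99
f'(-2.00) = -144.00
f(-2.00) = 75.00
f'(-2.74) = -371.25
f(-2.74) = 256.65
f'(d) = 20*d^3 + 9*d^2 + 10*d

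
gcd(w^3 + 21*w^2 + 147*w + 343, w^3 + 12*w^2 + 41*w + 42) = w + 7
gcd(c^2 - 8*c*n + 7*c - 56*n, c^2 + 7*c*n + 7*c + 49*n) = c + 7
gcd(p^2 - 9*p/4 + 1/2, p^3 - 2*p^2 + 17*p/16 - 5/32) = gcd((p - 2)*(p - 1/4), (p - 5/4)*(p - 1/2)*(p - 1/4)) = p - 1/4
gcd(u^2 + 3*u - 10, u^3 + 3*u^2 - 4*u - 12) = u - 2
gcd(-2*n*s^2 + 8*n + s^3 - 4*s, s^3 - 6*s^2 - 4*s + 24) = s^2 - 4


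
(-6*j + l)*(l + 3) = -6*j*l - 18*j + l^2 + 3*l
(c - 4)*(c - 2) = c^2 - 6*c + 8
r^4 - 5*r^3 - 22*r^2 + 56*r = r*(r - 7)*(r - 2)*(r + 4)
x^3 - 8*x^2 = x^2*(x - 8)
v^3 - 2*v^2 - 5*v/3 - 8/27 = (v - 8/3)*(v + 1/3)^2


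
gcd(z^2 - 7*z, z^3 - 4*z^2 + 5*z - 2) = 1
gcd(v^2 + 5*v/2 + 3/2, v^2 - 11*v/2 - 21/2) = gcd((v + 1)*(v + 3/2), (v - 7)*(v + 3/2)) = v + 3/2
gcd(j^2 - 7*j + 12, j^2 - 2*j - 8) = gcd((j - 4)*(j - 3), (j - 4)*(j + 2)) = j - 4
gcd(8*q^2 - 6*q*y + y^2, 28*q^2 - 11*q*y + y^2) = -4*q + y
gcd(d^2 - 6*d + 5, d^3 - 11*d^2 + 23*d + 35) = d - 5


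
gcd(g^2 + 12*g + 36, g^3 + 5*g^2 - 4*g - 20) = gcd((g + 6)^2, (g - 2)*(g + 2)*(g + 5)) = 1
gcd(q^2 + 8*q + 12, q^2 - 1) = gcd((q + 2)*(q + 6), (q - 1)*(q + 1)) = 1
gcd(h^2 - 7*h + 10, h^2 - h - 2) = h - 2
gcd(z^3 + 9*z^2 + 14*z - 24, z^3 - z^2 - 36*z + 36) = z^2 + 5*z - 6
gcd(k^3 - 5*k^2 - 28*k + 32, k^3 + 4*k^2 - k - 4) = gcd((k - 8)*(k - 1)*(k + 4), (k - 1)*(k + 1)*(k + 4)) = k^2 + 3*k - 4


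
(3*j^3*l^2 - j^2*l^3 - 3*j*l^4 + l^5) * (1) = 3*j^3*l^2 - j^2*l^3 - 3*j*l^4 + l^5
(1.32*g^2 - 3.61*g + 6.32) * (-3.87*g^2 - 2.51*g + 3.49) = -5.1084*g^4 + 10.6575*g^3 - 10.7905*g^2 - 28.4621*g + 22.0568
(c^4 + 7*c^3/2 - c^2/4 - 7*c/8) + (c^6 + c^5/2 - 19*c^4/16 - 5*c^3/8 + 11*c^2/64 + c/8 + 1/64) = c^6 + c^5/2 - 3*c^4/16 + 23*c^3/8 - 5*c^2/64 - 3*c/4 + 1/64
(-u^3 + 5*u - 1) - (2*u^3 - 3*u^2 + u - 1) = -3*u^3 + 3*u^2 + 4*u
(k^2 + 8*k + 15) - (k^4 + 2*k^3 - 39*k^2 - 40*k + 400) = -k^4 - 2*k^3 + 40*k^2 + 48*k - 385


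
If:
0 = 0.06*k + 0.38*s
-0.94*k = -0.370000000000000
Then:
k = 0.39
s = -0.06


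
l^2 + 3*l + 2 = (l + 1)*(l + 2)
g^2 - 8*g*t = g*(g - 8*t)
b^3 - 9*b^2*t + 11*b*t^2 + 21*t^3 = (b - 7*t)*(b - 3*t)*(b + t)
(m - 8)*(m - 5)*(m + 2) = m^3 - 11*m^2 + 14*m + 80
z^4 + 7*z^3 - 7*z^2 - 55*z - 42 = (z - 3)*(z + 1)*(z + 2)*(z + 7)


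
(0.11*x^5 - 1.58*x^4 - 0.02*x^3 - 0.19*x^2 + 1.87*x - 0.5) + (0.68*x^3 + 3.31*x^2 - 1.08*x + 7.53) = 0.11*x^5 - 1.58*x^4 + 0.66*x^3 + 3.12*x^2 + 0.79*x + 7.03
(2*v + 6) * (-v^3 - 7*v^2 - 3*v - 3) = -2*v^4 - 20*v^3 - 48*v^2 - 24*v - 18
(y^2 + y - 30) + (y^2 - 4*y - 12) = 2*y^2 - 3*y - 42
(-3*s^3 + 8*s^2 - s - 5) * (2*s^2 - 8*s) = -6*s^5 + 40*s^4 - 66*s^3 - 2*s^2 + 40*s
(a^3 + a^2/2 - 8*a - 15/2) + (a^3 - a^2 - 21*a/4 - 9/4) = 2*a^3 - a^2/2 - 53*a/4 - 39/4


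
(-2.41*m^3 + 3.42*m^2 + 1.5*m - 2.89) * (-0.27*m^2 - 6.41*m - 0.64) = 0.6507*m^5 + 14.5247*m^4 - 20.7848*m^3 - 11.0235*m^2 + 17.5649*m + 1.8496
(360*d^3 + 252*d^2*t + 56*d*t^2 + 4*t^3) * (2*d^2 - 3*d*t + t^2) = 720*d^5 - 576*d^4*t - 284*d^3*t^2 + 92*d^2*t^3 + 44*d*t^4 + 4*t^5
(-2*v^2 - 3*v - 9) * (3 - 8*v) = 16*v^3 + 18*v^2 + 63*v - 27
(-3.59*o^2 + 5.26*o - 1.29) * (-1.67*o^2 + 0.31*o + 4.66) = 5.9953*o^4 - 9.8971*o^3 - 12.9445*o^2 + 24.1117*o - 6.0114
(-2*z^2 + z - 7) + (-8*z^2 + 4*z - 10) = -10*z^2 + 5*z - 17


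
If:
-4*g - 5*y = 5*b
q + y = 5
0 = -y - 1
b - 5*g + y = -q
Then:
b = 5/29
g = 30/29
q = 6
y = -1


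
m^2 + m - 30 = (m - 5)*(m + 6)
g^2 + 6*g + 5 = (g + 1)*(g + 5)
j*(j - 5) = j^2 - 5*j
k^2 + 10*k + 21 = (k + 3)*(k + 7)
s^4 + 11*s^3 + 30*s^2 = s^2*(s + 5)*(s + 6)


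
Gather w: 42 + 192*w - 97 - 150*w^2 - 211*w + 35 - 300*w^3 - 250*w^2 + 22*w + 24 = -300*w^3 - 400*w^2 + 3*w + 4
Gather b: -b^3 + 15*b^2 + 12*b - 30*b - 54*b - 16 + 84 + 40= -b^3 + 15*b^2 - 72*b + 108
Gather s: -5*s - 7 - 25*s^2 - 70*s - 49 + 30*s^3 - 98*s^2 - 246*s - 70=30*s^3 - 123*s^2 - 321*s - 126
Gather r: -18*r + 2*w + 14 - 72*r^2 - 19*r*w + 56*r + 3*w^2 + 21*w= -72*r^2 + r*(38 - 19*w) + 3*w^2 + 23*w + 14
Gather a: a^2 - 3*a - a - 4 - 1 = a^2 - 4*a - 5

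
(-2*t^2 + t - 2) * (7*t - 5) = -14*t^3 + 17*t^2 - 19*t + 10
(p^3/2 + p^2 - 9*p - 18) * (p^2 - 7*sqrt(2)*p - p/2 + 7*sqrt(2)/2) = p^5/2 - 7*sqrt(2)*p^4/2 + 3*p^4/4 - 19*p^3/2 - 21*sqrt(2)*p^3/4 - 27*p^2/2 + 133*sqrt(2)*p^2/2 + 9*p + 189*sqrt(2)*p/2 - 63*sqrt(2)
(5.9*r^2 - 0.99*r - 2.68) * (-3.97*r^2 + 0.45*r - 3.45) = -23.423*r^4 + 6.5853*r^3 - 10.1609*r^2 + 2.2095*r + 9.246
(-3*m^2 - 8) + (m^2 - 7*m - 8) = -2*m^2 - 7*m - 16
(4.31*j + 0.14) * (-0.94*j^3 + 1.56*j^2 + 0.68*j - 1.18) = -4.0514*j^4 + 6.592*j^3 + 3.1492*j^2 - 4.9906*j - 0.1652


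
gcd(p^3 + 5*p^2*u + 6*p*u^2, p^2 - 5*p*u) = p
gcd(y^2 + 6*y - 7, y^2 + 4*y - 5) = y - 1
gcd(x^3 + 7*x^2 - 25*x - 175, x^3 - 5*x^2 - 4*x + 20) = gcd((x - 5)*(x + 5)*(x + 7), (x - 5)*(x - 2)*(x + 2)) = x - 5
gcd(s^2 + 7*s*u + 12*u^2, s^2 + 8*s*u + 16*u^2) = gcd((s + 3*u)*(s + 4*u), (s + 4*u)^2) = s + 4*u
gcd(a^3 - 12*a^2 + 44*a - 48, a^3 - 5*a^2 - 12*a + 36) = a^2 - 8*a + 12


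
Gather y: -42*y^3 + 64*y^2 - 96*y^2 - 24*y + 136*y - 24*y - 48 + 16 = -42*y^3 - 32*y^2 + 88*y - 32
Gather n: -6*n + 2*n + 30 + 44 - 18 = 56 - 4*n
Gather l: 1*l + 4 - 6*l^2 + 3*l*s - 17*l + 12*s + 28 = -6*l^2 + l*(3*s - 16) + 12*s + 32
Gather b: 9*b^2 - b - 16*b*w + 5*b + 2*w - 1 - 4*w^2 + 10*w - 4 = 9*b^2 + b*(4 - 16*w) - 4*w^2 + 12*w - 5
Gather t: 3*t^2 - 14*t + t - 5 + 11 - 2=3*t^2 - 13*t + 4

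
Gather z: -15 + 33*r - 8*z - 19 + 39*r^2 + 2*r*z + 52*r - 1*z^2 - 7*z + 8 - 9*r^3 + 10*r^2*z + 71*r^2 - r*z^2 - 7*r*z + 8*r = -9*r^3 + 110*r^2 + 93*r + z^2*(-r - 1) + z*(10*r^2 - 5*r - 15) - 26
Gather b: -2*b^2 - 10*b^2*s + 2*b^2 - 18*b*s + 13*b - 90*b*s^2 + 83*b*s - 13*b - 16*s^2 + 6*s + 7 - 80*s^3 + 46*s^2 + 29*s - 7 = -10*b^2*s + b*(-90*s^2 + 65*s) - 80*s^3 + 30*s^2 + 35*s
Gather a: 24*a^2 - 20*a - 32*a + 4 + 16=24*a^2 - 52*a + 20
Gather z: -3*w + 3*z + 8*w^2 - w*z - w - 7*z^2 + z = 8*w^2 - 4*w - 7*z^2 + z*(4 - w)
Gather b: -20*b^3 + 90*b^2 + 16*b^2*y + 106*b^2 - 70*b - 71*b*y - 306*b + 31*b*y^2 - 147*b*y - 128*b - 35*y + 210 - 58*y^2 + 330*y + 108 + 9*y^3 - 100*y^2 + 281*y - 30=-20*b^3 + b^2*(16*y + 196) + b*(31*y^2 - 218*y - 504) + 9*y^3 - 158*y^2 + 576*y + 288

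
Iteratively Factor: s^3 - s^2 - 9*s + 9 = (s - 3)*(s^2 + 2*s - 3) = (s - 3)*(s - 1)*(s + 3)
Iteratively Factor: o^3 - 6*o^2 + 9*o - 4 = (o - 1)*(o^2 - 5*o + 4) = (o - 1)^2*(o - 4)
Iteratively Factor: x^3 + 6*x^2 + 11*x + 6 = (x + 3)*(x^2 + 3*x + 2) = (x + 1)*(x + 3)*(x + 2)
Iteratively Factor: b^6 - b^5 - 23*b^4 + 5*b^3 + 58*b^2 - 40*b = (b - 5)*(b^5 + 4*b^4 - 3*b^3 - 10*b^2 + 8*b) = (b - 5)*(b + 4)*(b^4 - 3*b^2 + 2*b) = b*(b - 5)*(b + 4)*(b^3 - 3*b + 2) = b*(b - 5)*(b - 1)*(b + 4)*(b^2 + b - 2) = b*(b - 5)*(b - 1)^2*(b + 4)*(b + 2)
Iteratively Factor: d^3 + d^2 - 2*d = (d - 1)*(d^2 + 2*d) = d*(d - 1)*(d + 2)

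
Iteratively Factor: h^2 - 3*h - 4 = (h + 1)*(h - 4)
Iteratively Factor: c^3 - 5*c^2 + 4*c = (c)*(c^2 - 5*c + 4) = c*(c - 1)*(c - 4)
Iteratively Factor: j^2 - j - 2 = (j + 1)*(j - 2)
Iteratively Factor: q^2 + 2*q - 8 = (q - 2)*(q + 4)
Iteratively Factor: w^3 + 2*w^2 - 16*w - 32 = (w - 4)*(w^2 + 6*w + 8) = (w - 4)*(w + 4)*(w + 2)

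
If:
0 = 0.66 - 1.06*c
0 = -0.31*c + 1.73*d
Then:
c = 0.62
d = 0.11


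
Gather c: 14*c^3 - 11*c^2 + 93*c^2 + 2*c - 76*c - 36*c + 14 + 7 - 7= 14*c^3 + 82*c^2 - 110*c + 14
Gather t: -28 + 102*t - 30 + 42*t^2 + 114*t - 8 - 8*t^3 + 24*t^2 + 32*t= -8*t^3 + 66*t^2 + 248*t - 66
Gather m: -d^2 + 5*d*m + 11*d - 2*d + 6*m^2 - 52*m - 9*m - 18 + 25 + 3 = -d^2 + 9*d + 6*m^2 + m*(5*d - 61) + 10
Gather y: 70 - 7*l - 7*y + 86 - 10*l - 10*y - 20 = -17*l - 17*y + 136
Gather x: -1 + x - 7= x - 8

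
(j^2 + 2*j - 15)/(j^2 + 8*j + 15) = (j - 3)/(j + 3)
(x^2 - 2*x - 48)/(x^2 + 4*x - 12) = (x - 8)/(x - 2)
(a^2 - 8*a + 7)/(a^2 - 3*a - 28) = (a - 1)/(a + 4)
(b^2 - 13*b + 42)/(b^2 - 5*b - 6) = (b - 7)/(b + 1)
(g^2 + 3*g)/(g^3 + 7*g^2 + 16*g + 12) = g/(g^2 + 4*g + 4)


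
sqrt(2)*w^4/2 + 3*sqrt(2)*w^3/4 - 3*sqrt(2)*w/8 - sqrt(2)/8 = (w + 1/2)*(w + 1)*(w - sqrt(2)/2)*(sqrt(2)*w/2 + 1/2)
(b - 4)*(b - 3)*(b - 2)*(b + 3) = b^4 - 6*b^3 - b^2 + 54*b - 72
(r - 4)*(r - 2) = r^2 - 6*r + 8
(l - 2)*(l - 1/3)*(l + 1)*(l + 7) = l^4 + 17*l^3/3 - 11*l^2 - 11*l + 14/3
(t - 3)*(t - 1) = t^2 - 4*t + 3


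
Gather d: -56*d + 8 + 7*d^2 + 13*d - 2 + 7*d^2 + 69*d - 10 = 14*d^2 + 26*d - 4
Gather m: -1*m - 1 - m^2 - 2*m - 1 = -m^2 - 3*m - 2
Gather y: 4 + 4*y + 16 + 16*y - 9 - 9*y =11*y + 11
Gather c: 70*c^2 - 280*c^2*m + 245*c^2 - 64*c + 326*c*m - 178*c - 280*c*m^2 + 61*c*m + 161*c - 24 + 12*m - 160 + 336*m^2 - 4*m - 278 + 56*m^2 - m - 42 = c^2*(315 - 280*m) + c*(-280*m^2 + 387*m - 81) + 392*m^2 + 7*m - 504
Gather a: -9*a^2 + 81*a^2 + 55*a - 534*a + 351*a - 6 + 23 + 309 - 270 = 72*a^2 - 128*a + 56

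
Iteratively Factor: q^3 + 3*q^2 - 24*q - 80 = (q + 4)*(q^2 - q - 20) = (q - 5)*(q + 4)*(q + 4)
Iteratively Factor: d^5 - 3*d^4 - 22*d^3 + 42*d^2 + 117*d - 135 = (d + 3)*(d^4 - 6*d^3 - 4*d^2 + 54*d - 45) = (d + 3)^2*(d^3 - 9*d^2 + 23*d - 15) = (d - 5)*(d + 3)^2*(d^2 - 4*d + 3) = (d - 5)*(d - 1)*(d + 3)^2*(d - 3)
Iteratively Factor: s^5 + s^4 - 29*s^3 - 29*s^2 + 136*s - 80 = (s - 1)*(s^4 + 2*s^3 - 27*s^2 - 56*s + 80) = (s - 1)*(s + 4)*(s^3 - 2*s^2 - 19*s + 20) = (s - 1)^2*(s + 4)*(s^2 - s - 20) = (s - 5)*(s - 1)^2*(s + 4)*(s + 4)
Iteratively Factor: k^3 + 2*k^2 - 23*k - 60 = (k - 5)*(k^2 + 7*k + 12) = (k - 5)*(k + 4)*(k + 3)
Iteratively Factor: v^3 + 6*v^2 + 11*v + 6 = (v + 1)*(v^2 + 5*v + 6) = (v + 1)*(v + 2)*(v + 3)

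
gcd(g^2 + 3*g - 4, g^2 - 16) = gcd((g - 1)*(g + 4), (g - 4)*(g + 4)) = g + 4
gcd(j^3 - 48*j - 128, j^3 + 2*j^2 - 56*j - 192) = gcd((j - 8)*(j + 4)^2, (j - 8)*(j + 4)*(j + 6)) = j^2 - 4*j - 32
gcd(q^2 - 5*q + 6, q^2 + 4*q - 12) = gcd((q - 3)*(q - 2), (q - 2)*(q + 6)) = q - 2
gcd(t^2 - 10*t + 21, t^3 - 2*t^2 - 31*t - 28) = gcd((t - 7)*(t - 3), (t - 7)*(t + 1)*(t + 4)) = t - 7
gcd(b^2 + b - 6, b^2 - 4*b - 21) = b + 3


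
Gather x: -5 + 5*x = 5*x - 5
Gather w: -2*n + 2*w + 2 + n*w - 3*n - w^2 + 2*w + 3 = -5*n - w^2 + w*(n + 4) + 5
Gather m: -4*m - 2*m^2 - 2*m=-2*m^2 - 6*m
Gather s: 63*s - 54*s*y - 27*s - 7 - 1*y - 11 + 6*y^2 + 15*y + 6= s*(36 - 54*y) + 6*y^2 + 14*y - 12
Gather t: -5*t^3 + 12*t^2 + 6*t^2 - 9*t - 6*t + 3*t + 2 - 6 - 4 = -5*t^3 + 18*t^2 - 12*t - 8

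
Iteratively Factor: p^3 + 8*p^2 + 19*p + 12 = (p + 4)*(p^2 + 4*p + 3) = (p + 3)*(p + 4)*(p + 1)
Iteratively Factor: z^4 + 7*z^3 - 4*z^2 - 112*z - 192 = (z + 3)*(z^3 + 4*z^2 - 16*z - 64) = (z + 3)*(z + 4)*(z^2 - 16) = (z + 3)*(z + 4)^2*(z - 4)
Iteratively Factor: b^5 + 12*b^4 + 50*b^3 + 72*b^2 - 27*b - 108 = (b + 4)*(b^4 + 8*b^3 + 18*b^2 - 27) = (b - 1)*(b + 4)*(b^3 + 9*b^2 + 27*b + 27) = (b - 1)*(b + 3)*(b + 4)*(b^2 + 6*b + 9) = (b - 1)*(b + 3)^2*(b + 4)*(b + 3)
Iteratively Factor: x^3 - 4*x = (x)*(x^2 - 4) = x*(x + 2)*(x - 2)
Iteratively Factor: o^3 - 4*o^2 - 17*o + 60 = (o + 4)*(o^2 - 8*o + 15) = (o - 5)*(o + 4)*(o - 3)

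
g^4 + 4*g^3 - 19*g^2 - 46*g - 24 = (g - 4)*(g + 1)^2*(g + 6)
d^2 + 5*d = d*(d + 5)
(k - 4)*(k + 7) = k^2 + 3*k - 28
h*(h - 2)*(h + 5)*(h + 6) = h^4 + 9*h^3 + 8*h^2 - 60*h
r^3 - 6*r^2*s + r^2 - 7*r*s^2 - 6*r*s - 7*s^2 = (r + 1)*(r - 7*s)*(r + s)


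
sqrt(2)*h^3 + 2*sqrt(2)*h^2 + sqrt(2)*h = h*(h + 1)*(sqrt(2)*h + sqrt(2))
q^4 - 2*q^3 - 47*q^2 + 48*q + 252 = (q - 7)*(q - 3)*(q + 2)*(q + 6)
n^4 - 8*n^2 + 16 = (n - 2)^2*(n + 2)^2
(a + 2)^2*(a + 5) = a^3 + 9*a^2 + 24*a + 20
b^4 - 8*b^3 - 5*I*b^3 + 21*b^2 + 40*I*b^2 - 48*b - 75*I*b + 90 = (b - 5)*(b - 3)*(b - 6*I)*(b + I)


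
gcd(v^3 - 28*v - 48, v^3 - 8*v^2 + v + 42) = v + 2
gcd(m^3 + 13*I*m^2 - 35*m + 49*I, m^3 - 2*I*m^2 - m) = m - I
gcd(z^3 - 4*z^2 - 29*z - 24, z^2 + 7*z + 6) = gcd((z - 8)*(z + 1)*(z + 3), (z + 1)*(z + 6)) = z + 1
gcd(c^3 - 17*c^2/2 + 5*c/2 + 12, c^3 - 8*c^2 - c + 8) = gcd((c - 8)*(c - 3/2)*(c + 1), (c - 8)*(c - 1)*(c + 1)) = c^2 - 7*c - 8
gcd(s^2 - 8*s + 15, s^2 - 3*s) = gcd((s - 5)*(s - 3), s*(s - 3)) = s - 3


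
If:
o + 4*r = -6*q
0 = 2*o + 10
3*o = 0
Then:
No Solution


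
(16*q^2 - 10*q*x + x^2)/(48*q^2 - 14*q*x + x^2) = (-2*q + x)/(-6*q + x)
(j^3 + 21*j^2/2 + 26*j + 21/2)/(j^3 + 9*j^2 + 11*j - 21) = (j + 1/2)/(j - 1)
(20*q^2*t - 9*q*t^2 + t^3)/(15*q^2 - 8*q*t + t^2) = t*(4*q - t)/(3*q - t)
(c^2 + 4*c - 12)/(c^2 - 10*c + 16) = (c + 6)/(c - 8)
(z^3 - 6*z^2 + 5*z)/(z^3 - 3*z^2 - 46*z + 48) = z*(z - 5)/(z^2 - 2*z - 48)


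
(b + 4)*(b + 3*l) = b^2 + 3*b*l + 4*b + 12*l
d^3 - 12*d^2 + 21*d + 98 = (d - 7)^2*(d + 2)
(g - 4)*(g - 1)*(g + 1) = g^3 - 4*g^2 - g + 4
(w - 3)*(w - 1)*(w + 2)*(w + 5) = w^4 + 3*w^3 - 15*w^2 - 19*w + 30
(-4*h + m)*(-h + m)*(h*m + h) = 4*h^3*m + 4*h^3 - 5*h^2*m^2 - 5*h^2*m + h*m^3 + h*m^2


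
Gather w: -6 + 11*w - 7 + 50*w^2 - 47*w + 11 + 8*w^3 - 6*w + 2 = 8*w^3 + 50*w^2 - 42*w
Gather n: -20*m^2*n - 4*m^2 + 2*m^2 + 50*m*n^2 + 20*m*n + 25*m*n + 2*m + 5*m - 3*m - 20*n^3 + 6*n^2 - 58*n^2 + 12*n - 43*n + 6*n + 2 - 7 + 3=-2*m^2 + 4*m - 20*n^3 + n^2*(50*m - 52) + n*(-20*m^2 + 45*m - 25) - 2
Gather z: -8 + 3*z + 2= 3*z - 6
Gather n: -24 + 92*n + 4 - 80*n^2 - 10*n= -80*n^2 + 82*n - 20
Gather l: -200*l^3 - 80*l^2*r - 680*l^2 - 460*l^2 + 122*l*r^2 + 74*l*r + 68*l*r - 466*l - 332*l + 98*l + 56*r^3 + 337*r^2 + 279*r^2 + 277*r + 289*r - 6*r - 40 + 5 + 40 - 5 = -200*l^3 + l^2*(-80*r - 1140) + l*(122*r^2 + 142*r - 700) + 56*r^3 + 616*r^2 + 560*r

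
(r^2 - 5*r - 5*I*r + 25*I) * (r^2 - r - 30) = r^4 - 6*r^3 - 5*I*r^3 - 25*r^2 + 30*I*r^2 + 150*r + 125*I*r - 750*I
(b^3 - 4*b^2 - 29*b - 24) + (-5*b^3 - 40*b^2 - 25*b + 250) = -4*b^3 - 44*b^2 - 54*b + 226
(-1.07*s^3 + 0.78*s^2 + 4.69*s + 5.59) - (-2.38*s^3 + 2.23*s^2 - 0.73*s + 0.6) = 1.31*s^3 - 1.45*s^2 + 5.42*s + 4.99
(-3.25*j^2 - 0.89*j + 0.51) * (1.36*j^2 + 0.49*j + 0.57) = -4.42*j^4 - 2.8029*j^3 - 1.595*j^2 - 0.2574*j + 0.2907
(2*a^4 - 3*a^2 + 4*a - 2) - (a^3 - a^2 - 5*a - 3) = 2*a^4 - a^3 - 2*a^2 + 9*a + 1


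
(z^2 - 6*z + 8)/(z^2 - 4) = (z - 4)/(z + 2)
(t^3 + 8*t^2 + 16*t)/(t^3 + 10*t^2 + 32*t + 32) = t/(t + 2)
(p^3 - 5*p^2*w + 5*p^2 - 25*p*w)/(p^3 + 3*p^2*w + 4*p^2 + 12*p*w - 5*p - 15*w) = p*(p - 5*w)/(p^2 + 3*p*w - p - 3*w)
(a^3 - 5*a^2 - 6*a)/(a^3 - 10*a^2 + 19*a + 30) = a/(a - 5)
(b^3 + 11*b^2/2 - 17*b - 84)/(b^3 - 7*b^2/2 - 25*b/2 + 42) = (b + 6)/(b - 3)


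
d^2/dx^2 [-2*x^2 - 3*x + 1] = -4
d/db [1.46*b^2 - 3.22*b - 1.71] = 2.92*b - 3.22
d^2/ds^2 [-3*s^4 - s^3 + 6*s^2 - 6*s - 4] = -36*s^2 - 6*s + 12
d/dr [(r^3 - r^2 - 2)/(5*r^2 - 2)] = r*(5*r^3 - 6*r + 24)/(25*r^4 - 20*r^2 + 4)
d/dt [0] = 0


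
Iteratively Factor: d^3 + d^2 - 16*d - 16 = (d + 4)*(d^2 - 3*d - 4) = (d + 1)*(d + 4)*(d - 4)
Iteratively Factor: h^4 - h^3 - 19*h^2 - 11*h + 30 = (h - 1)*(h^3 - 19*h - 30) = (h - 1)*(h + 3)*(h^2 - 3*h - 10) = (h - 1)*(h + 2)*(h + 3)*(h - 5)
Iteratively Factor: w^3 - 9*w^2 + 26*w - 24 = (w - 4)*(w^2 - 5*w + 6) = (w - 4)*(w - 2)*(w - 3)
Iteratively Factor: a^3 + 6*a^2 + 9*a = (a)*(a^2 + 6*a + 9) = a*(a + 3)*(a + 3)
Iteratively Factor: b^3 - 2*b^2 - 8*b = (b - 4)*(b^2 + 2*b) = (b - 4)*(b + 2)*(b)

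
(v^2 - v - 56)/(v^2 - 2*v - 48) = (v + 7)/(v + 6)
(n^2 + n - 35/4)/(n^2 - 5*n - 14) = (-n^2 - n + 35/4)/(-n^2 + 5*n + 14)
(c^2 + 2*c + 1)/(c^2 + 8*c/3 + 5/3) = 3*(c + 1)/(3*c + 5)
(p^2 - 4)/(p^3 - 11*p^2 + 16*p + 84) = (p - 2)/(p^2 - 13*p + 42)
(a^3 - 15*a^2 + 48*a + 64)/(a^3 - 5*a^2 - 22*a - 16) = (a - 8)/(a + 2)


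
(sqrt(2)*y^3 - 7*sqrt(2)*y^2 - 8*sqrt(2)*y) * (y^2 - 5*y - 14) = sqrt(2)*y^5 - 12*sqrt(2)*y^4 + 13*sqrt(2)*y^3 + 138*sqrt(2)*y^2 + 112*sqrt(2)*y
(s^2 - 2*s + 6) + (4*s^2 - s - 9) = 5*s^2 - 3*s - 3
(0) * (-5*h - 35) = 0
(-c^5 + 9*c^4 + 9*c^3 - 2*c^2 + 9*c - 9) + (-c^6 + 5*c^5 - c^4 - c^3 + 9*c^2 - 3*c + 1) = -c^6 + 4*c^5 + 8*c^4 + 8*c^3 + 7*c^2 + 6*c - 8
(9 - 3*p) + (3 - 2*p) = 12 - 5*p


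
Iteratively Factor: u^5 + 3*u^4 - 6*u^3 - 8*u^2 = (u + 4)*(u^4 - u^3 - 2*u^2) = (u - 2)*(u + 4)*(u^3 + u^2) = u*(u - 2)*(u + 4)*(u^2 + u) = u^2*(u - 2)*(u + 4)*(u + 1)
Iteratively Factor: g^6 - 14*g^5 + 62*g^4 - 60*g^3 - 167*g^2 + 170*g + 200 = (g - 4)*(g^5 - 10*g^4 + 22*g^3 + 28*g^2 - 55*g - 50) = (g - 5)*(g - 4)*(g^4 - 5*g^3 - 3*g^2 + 13*g + 10) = (g - 5)^2*(g - 4)*(g^3 - 3*g - 2) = (g - 5)^2*(g - 4)*(g + 1)*(g^2 - g - 2) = (g - 5)^2*(g - 4)*(g - 2)*(g + 1)*(g + 1)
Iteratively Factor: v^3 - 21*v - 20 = (v + 1)*(v^2 - v - 20) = (v + 1)*(v + 4)*(v - 5)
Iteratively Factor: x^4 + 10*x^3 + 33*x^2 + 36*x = (x)*(x^3 + 10*x^2 + 33*x + 36) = x*(x + 4)*(x^2 + 6*x + 9) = x*(x + 3)*(x + 4)*(x + 3)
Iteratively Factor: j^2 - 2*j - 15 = (j + 3)*(j - 5)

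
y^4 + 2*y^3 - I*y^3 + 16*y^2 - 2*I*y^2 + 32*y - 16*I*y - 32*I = (y + 2)*(y - 4*I)*(y - I)*(y + 4*I)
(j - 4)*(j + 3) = j^2 - j - 12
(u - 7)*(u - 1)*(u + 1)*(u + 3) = u^4 - 4*u^3 - 22*u^2 + 4*u + 21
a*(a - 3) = a^2 - 3*a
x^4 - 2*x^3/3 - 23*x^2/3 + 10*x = x*(x - 2)*(x - 5/3)*(x + 3)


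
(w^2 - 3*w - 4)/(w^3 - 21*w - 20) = (w - 4)/(w^2 - w - 20)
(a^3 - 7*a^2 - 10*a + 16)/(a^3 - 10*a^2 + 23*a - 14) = (a^2 - 6*a - 16)/(a^2 - 9*a + 14)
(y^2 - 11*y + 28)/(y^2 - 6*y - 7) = (y - 4)/(y + 1)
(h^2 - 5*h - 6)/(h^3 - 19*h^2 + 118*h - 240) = (h + 1)/(h^2 - 13*h + 40)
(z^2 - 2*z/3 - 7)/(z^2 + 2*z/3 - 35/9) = 3*(z - 3)/(3*z - 5)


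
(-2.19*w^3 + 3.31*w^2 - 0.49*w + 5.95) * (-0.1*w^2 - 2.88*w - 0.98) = 0.219*w^5 + 5.9762*w^4 - 7.3376*w^3 - 2.4276*w^2 - 16.6558*w - 5.831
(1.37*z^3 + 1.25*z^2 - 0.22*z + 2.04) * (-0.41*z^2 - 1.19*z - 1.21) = -0.5617*z^5 - 2.1428*z^4 - 3.055*z^3 - 2.0871*z^2 - 2.1614*z - 2.4684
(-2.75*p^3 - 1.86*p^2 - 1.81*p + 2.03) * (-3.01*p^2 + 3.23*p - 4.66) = 8.2775*p^5 - 3.2839*p^4 + 12.2553*p^3 - 3.289*p^2 + 14.9915*p - 9.4598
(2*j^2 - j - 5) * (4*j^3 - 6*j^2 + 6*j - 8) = 8*j^5 - 16*j^4 - 2*j^3 + 8*j^2 - 22*j + 40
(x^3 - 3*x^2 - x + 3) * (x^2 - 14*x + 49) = x^5 - 17*x^4 + 90*x^3 - 130*x^2 - 91*x + 147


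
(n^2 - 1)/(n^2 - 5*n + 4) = (n + 1)/(n - 4)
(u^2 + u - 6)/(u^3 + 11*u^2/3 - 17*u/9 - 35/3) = 9*(u - 2)/(9*u^2 + 6*u - 35)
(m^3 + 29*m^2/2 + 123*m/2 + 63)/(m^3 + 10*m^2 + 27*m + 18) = (2*m^2 + 17*m + 21)/(2*(m^2 + 4*m + 3))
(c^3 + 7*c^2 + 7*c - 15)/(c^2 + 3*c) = c + 4 - 5/c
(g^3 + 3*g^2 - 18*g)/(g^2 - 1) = g*(g^2 + 3*g - 18)/(g^2 - 1)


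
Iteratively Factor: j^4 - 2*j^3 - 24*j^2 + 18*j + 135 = (j - 3)*(j^3 + j^2 - 21*j - 45) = (j - 3)*(j + 3)*(j^2 - 2*j - 15) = (j - 5)*(j - 3)*(j + 3)*(j + 3)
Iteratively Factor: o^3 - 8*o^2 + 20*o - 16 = (o - 2)*(o^2 - 6*o + 8) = (o - 4)*(o - 2)*(o - 2)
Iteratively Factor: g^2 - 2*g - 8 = (g - 4)*(g + 2)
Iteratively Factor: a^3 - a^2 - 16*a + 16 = (a - 1)*(a^2 - 16) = (a - 1)*(a + 4)*(a - 4)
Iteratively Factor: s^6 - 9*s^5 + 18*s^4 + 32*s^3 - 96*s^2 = (s + 2)*(s^5 - 11*s^4 + 40*s^3 - 48*s^2) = s*(s + 2)*(s^4 - 11*s^3 + 40*s^2 - 48*s) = s*(s - 4)*(s + 2)*(s^3 - 7*s^2 + 12*s) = s*(s - 4)*(s - 3)*(s + 2)*(s^2 - 4*s) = s*(s - 4)^2*(s - 3)*(s + 2)*(s)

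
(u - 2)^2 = u^2 - 4*u + 4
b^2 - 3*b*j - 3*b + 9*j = (b - 3)*(b - 3*j)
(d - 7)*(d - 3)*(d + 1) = d^3 - 9*d^2 + 11*d + 21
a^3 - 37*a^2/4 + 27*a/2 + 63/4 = (a - 7)*(a - 3)*(a + 3/4)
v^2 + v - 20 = (v - 4)*(v + 5)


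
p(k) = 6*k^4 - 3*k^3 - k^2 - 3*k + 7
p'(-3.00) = -726.00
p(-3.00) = 574.00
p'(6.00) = 4845.00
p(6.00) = 7081.00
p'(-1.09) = -42.59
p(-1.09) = 21.44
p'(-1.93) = -205.20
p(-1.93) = 113.88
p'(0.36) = -3.77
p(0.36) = 5.75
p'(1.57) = 64.55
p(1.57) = 24.67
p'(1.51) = 56.09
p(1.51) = 21.05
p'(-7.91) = -12428.22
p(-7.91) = 24941.51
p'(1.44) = 47.12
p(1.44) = 17.45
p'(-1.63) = -127.59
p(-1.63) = 64.58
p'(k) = 24*k^3 - 9*k^2 - 2*k - 3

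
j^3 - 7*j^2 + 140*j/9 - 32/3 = (j - 3)*(j - 8/3)*(j - 4/3)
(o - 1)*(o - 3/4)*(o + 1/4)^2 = o^4 - 5*o^3/4 - o^2/16 + 17*o/64 + 3/64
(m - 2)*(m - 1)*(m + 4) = m^3 + m^2 - 10*m + 8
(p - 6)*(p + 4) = p^2 - 2*p - 24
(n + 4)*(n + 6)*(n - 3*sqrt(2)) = n^3 - 3*sqrt(2)*n^2 + 10*n^2 - 30*sqrt(2)*n + 24*n - 72*sqrt(2)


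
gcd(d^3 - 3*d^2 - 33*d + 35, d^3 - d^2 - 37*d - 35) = d^2 - 2*d - 35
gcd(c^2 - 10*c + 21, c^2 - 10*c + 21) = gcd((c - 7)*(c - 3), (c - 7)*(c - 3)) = c^2 - 10*c + 21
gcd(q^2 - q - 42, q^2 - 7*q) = q - 7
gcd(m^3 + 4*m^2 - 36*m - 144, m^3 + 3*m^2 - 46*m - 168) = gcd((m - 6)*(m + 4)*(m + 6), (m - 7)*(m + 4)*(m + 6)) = m^2 + 10*m + 24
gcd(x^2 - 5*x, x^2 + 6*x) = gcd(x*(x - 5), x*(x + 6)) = x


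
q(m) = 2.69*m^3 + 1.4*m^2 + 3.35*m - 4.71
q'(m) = 8.07*m^2 + 2.8*m + 3.35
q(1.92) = 25.92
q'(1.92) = 38.48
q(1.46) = 11.54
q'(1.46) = 24.64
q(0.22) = -3.88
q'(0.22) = 4.36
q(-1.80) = -21.89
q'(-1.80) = 24.46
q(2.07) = 32.08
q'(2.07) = 43.73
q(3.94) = 194.75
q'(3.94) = 139.66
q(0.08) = -4.43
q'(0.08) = 3.63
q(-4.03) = -171.54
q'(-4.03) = 123.13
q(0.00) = -4.71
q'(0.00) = 3.35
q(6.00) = 646.83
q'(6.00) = 310.67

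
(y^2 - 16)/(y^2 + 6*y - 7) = (y^2 - 16)/(y^2 + 6*y - 7)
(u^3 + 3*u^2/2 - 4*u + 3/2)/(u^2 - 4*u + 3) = (2*u^2 + 5*u - 3)/(2*(u - 3))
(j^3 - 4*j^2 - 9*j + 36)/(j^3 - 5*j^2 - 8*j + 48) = (j - 3)/(j - 4)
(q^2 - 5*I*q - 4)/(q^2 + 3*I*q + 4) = (q - 4*I)/(q + 4*I)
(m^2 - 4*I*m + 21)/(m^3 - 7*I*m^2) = (m + 3*I)/m^2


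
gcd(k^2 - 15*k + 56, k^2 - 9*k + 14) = k - 7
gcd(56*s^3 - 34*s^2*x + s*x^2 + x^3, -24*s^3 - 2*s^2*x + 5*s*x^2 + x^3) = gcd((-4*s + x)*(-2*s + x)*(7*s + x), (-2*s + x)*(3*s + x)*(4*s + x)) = -2*s + x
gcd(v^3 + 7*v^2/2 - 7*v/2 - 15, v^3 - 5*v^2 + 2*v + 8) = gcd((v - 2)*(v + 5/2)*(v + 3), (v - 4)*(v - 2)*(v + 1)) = v - 2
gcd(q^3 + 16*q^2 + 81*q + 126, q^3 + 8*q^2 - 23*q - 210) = q^2 + 13*q + 42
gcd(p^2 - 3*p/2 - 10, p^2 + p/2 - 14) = 1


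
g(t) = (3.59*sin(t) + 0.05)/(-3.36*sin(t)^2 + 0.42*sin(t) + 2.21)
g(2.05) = -51.35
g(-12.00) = 1.35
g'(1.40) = 8.31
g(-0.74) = -5.94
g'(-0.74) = 61.05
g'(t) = (6.72*sin(t)*cos(t) - 0.42*cos(t))*(3.59*sin(t) + 0.05)/(-3.36*sin(t)^2 + 0.42*sin(t) + 2.21)^2 + 3.59*cos(t)/(-3.36*sin(t)^2 + 0.42*sin(t) + 2.21) = (12.0624*sin(t)^2 + 0.336*sin(t) + 7.9129)*cos(t)/(11.2896*sin(t)^4 - 2.8224*sin(t)^3 - 14.6748*sin(t)^2 + 1.8564*sin(t) + 4.8841)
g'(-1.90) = -4.16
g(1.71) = -5.39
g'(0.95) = 87.14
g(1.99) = -15.88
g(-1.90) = 2.80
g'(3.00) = -1.67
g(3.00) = 0.25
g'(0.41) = 2.69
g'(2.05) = -2056.46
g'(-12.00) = 4.53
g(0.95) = 9.04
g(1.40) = -5.61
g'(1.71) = -6.22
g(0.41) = 0.80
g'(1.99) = -169.25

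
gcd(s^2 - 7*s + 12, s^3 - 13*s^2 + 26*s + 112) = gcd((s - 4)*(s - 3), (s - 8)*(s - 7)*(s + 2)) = 1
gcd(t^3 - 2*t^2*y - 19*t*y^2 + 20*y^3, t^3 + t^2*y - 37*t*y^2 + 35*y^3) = t^2 - 6*t*y + 5*y^2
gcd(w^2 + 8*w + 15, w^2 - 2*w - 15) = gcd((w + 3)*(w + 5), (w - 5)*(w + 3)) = w + 3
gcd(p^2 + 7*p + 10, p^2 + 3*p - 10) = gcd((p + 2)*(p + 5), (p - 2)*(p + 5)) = p + 5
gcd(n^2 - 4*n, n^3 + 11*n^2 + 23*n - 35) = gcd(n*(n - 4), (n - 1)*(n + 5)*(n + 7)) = 1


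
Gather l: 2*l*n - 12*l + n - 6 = l*(2*n - 12) + n - 6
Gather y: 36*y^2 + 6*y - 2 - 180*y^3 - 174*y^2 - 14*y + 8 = -180*y^3 - 138*y^2 - 8*y + 6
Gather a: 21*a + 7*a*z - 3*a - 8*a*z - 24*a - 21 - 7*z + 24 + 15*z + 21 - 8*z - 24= a*(-z - 6)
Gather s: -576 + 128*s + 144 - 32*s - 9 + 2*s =98*s - 441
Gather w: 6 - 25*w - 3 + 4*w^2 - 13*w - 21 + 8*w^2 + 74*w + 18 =12*w^2 + 36*w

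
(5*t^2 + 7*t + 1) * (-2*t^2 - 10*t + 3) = -10*t^4 - 64*t^3 - 57*t^2 + 11*t + 3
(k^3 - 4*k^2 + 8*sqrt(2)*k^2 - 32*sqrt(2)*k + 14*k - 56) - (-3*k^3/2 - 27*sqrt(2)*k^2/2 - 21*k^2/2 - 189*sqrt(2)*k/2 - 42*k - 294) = 5*k^3/2 + 13*k^2/2 + 43*sqrt(2)*k^2/2 + 56*k + 125*sqrt(2)*k/2 + 238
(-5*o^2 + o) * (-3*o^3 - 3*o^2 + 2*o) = 15*o^5 + 12*o^4 - 13*o^3 + 2*o^2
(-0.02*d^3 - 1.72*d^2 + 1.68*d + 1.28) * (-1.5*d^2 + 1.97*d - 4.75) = 0.03*d^5 + 2.5406*d^4 - 5.8134*d^3 + 9.5596*d^2 - 5.4584*d - 6.08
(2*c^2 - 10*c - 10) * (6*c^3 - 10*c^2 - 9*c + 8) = 12*c^5 - 80*c^4 + 22*c^3 + 206*c^2 + 10*c - 80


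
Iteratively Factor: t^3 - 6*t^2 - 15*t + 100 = (t - 5)*(t^2 - t - 20) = (t - 5)^2*(t + 4)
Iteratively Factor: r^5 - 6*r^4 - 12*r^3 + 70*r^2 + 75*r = (r - 5)*(r^4 - r^3 - 17*r^2 - 15*r) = (r - 5)*(r + 1)*(r^3 - 2*r^2 - 15*r) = r*(r - 5)*(r + 1)*(r^2 - 2*r - 15) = r*(r - 5)*(r + 1)*(r + 3)*(r - 5)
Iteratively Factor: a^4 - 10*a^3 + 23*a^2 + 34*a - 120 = (a - 4)*(a^3 - 6*a^2 - a + 30) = (a - 4)*(a - 3)*(a^2 - 3*a - 10) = (a - 5)*(a - 4)*(a - 3)*(a + 2)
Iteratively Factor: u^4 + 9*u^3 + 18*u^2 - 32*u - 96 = (u + 3)*(u^3 + 6*u^2 - 32) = (u - 2)*(u + 3)*(u^2 + 8*u + 16) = (u - 2)*(u + 3)*(u + 4)*(u + 4)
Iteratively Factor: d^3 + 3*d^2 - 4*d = (d)*(d^2 + 3*d - 4) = d*(d - 1)*(d + 4)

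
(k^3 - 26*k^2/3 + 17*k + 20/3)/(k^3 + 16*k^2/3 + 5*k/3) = (k^2 - 9*k + 20)/(k*(k + 5))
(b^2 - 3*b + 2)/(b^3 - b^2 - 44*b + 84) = (b - 1)/(b^2 + b - 42)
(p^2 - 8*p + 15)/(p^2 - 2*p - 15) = (p - 3)/(p + 3)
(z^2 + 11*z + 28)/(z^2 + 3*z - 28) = (z + 4)/(z - 4)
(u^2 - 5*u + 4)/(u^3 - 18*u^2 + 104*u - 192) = (u - 1)/(u^2 - 14*u + 48)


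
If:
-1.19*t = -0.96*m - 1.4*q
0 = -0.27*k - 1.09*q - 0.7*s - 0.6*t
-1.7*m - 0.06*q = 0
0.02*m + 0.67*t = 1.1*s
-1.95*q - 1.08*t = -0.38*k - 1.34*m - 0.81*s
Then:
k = 0.00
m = 0.00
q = 0.00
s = 0.00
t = 0.00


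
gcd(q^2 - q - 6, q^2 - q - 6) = q^2 - q - 6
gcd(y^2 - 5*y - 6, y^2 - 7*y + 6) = y - 6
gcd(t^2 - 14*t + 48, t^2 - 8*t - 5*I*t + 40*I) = t - 8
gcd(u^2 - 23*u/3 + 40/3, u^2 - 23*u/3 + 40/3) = u^2 - 23*u/3 + 40/3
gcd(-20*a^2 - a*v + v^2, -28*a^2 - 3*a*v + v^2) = 4*a + v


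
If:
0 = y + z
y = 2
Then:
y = 2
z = -2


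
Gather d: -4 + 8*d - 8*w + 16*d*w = d*(16*w + 8) - 8*w - 4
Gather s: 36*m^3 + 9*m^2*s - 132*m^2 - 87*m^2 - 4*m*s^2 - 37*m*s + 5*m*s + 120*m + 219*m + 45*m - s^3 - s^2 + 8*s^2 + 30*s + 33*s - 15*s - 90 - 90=36*m^3 - 219*m^2 + 384*m - s^3 + s^2*(7 - 4*m) + s*(9*m^2 - 32*m + 48) - 180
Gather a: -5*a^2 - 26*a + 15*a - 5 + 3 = -5*a^2 - 11*a - 2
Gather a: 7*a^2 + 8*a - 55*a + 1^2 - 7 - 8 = 7*a^2 - 47*a - 14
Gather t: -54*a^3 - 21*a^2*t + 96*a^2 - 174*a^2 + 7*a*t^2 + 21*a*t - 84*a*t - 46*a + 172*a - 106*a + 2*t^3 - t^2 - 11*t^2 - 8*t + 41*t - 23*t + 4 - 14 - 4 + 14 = -54*a^3 - 78*a^2 + 20*a + 2*t^3 + t^2*(7*a - 12) + t*(-21*a^2 - 63*a + 10)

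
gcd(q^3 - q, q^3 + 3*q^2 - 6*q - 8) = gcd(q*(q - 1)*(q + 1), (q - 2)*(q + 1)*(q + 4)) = q + 1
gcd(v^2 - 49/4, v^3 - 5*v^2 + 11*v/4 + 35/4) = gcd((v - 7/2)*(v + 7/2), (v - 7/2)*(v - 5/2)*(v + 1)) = v - 7/2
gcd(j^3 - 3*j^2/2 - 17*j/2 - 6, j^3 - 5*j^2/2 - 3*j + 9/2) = j + 3/2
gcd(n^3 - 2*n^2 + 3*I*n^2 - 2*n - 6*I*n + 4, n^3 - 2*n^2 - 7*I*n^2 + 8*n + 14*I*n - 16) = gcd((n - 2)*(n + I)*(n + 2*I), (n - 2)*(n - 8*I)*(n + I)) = n^2 + n*(-2 + I) - 2*I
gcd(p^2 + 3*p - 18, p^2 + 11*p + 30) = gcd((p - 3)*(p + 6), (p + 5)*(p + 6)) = p + 6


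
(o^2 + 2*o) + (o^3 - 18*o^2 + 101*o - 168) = o^3 - 17*o^2 + 103*o - 168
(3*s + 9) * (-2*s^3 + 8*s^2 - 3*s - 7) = -6*s^4 + 6*s^3 + 63*s^2 - 48*s - 63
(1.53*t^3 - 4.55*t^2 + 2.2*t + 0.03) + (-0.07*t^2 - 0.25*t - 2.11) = 1.53*t^3 - 4.62*t^2 + 1.95*t - 2.08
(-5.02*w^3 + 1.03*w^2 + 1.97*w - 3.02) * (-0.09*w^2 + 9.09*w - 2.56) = 0.4518*w^5 - 45.7245*w^4 + 22.0366*w^3 + 15.5423*w^2 - 32.495*w + 7.7312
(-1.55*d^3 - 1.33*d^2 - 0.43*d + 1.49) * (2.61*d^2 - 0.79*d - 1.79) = -4.0455*d^5 - 2.2468*d^4 + 2.7029*d^3 + 6.6093*d^2 - 0.4074*d - 2.6671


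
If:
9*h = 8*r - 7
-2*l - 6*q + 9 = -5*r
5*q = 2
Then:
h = 8*r/9 - 7/9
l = 5*r/2 + 33/10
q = 2/5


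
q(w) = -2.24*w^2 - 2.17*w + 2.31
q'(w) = -4.48*w - 2.17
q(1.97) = -10.66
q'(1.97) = -11.00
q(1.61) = -6.99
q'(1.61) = -9.38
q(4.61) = -55.30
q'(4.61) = -22.82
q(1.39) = -5.03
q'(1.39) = -8.40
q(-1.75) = -0.75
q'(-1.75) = 5.67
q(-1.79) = -0.98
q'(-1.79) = 5.85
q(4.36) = -49.73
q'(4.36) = -21.70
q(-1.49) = 0.57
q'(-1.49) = 4.51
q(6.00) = -91.35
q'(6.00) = -29.05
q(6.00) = -91.35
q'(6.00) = -29.05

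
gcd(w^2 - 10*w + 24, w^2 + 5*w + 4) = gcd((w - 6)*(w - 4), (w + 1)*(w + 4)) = 1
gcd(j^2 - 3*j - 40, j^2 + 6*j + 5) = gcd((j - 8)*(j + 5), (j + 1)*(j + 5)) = j + 5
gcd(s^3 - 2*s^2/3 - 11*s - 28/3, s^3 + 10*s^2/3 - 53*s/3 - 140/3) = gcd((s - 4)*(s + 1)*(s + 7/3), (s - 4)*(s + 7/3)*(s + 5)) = s^2 - 5*s/3 - 28/3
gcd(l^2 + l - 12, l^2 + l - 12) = l^2 + l - 12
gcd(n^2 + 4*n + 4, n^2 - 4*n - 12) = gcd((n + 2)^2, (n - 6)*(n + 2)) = n + 2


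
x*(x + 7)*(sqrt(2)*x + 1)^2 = 2*x^4 + 2*sqrt(2)*x^3 + 14*x^3 + x^2 + 14*sqrt(2)*x^2 + 7*x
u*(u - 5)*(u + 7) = u^3 + 2*u^2 - 35*u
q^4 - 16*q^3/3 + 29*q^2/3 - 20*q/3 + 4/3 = (q - 2)^2*(q - 1)*(q - 1/3)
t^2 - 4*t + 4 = (t - 2)^2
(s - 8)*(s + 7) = s^2 - s - 56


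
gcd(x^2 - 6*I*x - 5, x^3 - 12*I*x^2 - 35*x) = x - 5*I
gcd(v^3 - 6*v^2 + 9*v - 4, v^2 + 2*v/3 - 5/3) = v - 1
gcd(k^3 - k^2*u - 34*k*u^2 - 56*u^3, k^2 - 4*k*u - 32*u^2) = k + 4*u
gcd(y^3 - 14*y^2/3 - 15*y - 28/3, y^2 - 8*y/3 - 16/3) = y + 4/3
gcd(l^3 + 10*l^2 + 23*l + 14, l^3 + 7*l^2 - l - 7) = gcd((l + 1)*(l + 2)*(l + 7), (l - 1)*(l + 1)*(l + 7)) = l^2 + 8*l + 7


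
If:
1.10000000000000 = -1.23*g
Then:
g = -0.89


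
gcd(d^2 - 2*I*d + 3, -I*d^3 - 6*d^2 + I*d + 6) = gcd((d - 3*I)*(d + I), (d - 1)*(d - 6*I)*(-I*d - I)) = 1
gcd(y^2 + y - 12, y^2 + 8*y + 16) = y + 4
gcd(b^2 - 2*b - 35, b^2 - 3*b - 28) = b - 7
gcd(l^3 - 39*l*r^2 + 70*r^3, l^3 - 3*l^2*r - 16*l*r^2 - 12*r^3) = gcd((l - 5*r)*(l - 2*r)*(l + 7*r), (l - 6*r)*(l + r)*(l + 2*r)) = 1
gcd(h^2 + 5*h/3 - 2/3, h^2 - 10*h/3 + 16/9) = 1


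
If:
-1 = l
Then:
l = -1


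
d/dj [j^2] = 2*j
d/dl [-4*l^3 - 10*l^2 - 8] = 4*l*(-3*l - 5)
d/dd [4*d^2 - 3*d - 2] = 8*d - 3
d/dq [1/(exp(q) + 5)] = -exp(q)/(exp(q) + 5)^2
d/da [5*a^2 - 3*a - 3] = 10*a - 3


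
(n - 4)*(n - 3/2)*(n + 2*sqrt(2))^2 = n^4 - 11*n^3/2 + 4*sqrt(2)*n^3 - 22*sqrt(2)*n^2 + 14*n^2 - 44*n + 24*sqrt(2)*n + 48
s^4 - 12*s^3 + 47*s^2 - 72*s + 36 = (s - 6)*(s - 3)*(s - 2)*(s - 1)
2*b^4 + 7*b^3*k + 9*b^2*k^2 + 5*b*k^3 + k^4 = (b + k)^3*(2*b + k)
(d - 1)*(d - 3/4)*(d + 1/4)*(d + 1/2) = d^4 - d^3 - 7*d^2/16 + 11*d/32 + 3/32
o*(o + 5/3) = o^2 + 5*o/3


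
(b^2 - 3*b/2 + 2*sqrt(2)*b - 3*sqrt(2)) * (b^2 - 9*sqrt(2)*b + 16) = b^4 - 7*sqrt(2)*b^3 - 3*b^3/2 - 20*b^2 + 21*sqrt(2)*b^2/2 + 30*b + 32*sqrt(2)*b - 48*sqrt(2)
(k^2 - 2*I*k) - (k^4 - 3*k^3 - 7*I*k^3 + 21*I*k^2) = -k^4 + 3*k^3 + 7*I*k^3 + k^2 - 21*I*k^2 - 2*I*k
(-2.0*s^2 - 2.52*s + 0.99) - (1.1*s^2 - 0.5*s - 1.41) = -3.1*s^2 - 2.02*s + 2.4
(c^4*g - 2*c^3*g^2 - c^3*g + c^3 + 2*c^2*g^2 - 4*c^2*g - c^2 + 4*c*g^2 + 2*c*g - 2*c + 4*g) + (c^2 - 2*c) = c^4*g - 2*c^3*g^2 - c^3*g + c^3 + 2*c^2*g^2 - 4*c^2*g + 4*c*g^2 + 2*c*g - 4*c + 4*g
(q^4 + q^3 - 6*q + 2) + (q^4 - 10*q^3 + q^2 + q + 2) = 2*q^4 - 9*q^3 + q^2 - 5*q + 4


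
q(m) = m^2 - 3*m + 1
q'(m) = 2*m - 3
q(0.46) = -0.17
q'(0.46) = -2.08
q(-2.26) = 12.89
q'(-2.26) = -7.52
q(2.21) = -0.75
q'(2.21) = 1.42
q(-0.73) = 3.72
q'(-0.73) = -4.46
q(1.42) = -1.24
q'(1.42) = -0.16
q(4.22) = 6.15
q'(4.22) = 5.44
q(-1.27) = 6.42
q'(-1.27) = -5.54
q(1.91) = -1.08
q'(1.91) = 0.82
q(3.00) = 1.00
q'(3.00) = 3.00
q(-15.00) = 271.00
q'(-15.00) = -33.00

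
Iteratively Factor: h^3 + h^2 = (h)*(h^2 + h) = h*(h + 1)*(h)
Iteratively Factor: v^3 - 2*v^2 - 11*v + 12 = (v - 1)*(v^2 - v - 12) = (v - 1)*(v + 3)*(v - 4)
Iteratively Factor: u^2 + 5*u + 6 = (u + 3)*(u + 2)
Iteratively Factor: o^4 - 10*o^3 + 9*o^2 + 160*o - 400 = (o - 4)*(o^3 - 6*o^2 - 15*o + 100) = (o - 5)*(o - 4)*(o^2 - o - 20) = (o - 5)^2*(o - 4)*(o + 4)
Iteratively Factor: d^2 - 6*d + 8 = (d - 4)*(d - 2)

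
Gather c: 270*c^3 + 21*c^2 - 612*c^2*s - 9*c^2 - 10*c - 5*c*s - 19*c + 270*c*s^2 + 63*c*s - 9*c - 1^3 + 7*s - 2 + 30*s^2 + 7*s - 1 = 270*c^3 + c^2*(12 - 612*s) + c*(270*s^2 + 58*s - 38) + 30*s^2 + 14*s - 4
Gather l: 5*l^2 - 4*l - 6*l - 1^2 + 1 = 5*l^2 - 10*l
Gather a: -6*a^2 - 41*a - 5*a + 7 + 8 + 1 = -6*a^2 - 46*a + 16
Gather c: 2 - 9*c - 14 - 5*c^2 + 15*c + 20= -5*c^2 + 6*c + 8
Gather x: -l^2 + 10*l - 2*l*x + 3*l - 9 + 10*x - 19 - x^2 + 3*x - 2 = -l^2 + 13*l - x^2 + x*(13 - 2*l) - 30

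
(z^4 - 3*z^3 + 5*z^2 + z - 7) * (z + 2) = z^5 - z^4 - z^3 + 11*z^2 - 5*z - 14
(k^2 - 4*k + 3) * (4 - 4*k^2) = -4*k^4 + 16*k^3 - 8*k^2 - 16*k + 12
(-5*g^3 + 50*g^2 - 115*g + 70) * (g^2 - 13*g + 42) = -5*g^5 + 115*g^4 - 975*g^3 + 3665*g^2 - 5740*g + 2940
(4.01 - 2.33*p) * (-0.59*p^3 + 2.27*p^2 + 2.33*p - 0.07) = 1.3747*p^4 - 7.655*p^3 + 3.6738*p^2 + 9.5064*p - 0.2807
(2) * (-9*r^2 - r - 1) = -18*r^2 - 2*r - 2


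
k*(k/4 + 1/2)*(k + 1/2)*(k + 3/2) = k^4/4 + k^3 + 19*k^2/16 + 3*k/8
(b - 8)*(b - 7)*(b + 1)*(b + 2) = b^4 - 12*b^3 + 13*b^2 + 138*b + 112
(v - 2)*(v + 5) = v^2 + 3*v - 10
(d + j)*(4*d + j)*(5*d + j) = 20*d^3 + 29*d^2*j + 10*d*j^2 + j^3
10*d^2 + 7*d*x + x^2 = (2*d + x)*(5*d + x)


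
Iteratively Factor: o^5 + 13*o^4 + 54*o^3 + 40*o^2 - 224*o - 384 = (o + 3)*(o^4 + 10*o^3 + 24*o^2 - 32*o - 128) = (o - 2)*(o + 3)*(o^3 + 12*o^2 + 48*o + 64) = (o - 2)*(o + 3)*(o + 4)*(o^2 + 8*o + 16) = (o - 2)*(o + 3)*(o + 4)^2*(o + 4)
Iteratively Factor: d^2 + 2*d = (d)*(d + 2)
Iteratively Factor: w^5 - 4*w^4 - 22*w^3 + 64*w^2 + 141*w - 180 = (w + 3)*(w^4 - 7*w^3 - w^2 + 67*w - 60) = (w - 5)*(w + 3)*(w^3 - 2*w^2 - 11*w + 12) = (w - 5)*(w - 4)*(w + 3)*(w^2 + 2*w - 3) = (w - 5)*(w - 4)*(w + 3)^2*(w - 1)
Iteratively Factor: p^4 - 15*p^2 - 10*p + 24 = (p + 2)*(p^3 - 2*p^2 - 11*p + 12) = (p - 4)*(p + 2)*(p^2 + 2*p - 3) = (p - 4)*(p - 1)*(p + 2)*(p + 3)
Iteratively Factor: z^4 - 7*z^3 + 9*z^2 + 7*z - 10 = (z + 1)*(z^3 - 8*z^2 + 17*z - 10) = (z - 1)*(z + 1)*(z^2 - 7*z + 10) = (z - 5)*(z - 1)*(z + 1)*(z - 2)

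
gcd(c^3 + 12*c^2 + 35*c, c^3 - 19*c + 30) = c + 5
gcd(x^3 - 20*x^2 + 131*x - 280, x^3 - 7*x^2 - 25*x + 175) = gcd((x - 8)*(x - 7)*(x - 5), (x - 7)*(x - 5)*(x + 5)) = x^2 - 12*x + 35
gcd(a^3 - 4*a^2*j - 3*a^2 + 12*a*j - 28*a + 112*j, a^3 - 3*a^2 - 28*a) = a^2 - 3*a - 28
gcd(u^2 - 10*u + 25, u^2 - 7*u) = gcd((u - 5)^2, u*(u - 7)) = 1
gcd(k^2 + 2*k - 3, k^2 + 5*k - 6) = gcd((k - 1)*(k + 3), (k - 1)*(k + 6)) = k - 1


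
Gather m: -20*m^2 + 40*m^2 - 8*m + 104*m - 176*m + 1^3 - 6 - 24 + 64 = 20*m^2 - 80*m + 35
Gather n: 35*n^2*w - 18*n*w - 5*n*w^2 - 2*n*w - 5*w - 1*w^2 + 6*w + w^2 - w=35*n^2*w + n*(-5*w^2 - 20*w)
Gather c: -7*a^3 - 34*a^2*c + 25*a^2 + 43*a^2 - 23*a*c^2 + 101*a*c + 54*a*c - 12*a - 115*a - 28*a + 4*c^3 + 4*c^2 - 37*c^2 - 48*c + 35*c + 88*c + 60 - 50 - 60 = -7*a^3 + 68*a^2 - 155*a + 4*c^3 + c^2*(-23*a - 33) + c*(-34*a^2 + 155*a + 75) - 50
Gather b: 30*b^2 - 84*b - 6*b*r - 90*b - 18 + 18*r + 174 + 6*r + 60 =30*b^2 + b*(-6*r - 174) + 24*r + 216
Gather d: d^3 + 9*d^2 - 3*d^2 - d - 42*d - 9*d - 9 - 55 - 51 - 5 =d^3 + 6*d^2 - 52*d - 120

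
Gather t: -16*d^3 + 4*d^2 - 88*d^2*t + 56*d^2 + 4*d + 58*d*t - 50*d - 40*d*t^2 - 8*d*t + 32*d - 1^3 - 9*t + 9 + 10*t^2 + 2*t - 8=-16*d^3 + 60*d^2 - 14*d + t^2*(10 - 40*d) + t*(-88*d^2 + 50*d - 7)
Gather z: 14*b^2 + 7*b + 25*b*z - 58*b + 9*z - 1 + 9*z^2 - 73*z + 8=14*b^2 - 51*b + 9*z^2 + z*(25*b - 64) + 7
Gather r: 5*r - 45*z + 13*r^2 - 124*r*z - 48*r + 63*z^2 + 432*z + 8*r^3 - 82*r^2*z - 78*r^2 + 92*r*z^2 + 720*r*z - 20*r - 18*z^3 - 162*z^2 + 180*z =8*r^3 + r^2*(-82*z - 65) + r*(92*z^2 + 596*z - 63) - 18*z^3 - 99*z^2 + 567*z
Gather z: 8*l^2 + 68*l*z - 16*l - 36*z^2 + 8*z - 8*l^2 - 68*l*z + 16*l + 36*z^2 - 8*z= 0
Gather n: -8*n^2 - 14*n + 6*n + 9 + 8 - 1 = -8*n^2 - 8*n + 16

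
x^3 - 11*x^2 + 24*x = x*(x - 8)*(x - 3)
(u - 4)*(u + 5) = u^2 + u - 20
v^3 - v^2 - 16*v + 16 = (v - 4)*(v - 1)*(v + 4)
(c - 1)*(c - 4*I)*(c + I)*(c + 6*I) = c^4 - c^3 + 3*I*c^3 + 22*c^2 - 3*I*c^2 - 22*c + 24*I*c - 24*I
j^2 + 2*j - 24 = (j - 4)*(j + 6)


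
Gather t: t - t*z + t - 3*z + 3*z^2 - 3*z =t*(2 - z) + 3*z^2 - 6*z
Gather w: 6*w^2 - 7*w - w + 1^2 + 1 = 6*w^2 - 8*w + 2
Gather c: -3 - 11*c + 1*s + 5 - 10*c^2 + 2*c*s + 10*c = -10*c^2 + c*(2*s - 1) + s + 2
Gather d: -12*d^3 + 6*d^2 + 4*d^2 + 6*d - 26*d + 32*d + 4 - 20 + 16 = -12*d^3 + 10*d^2 + 12*d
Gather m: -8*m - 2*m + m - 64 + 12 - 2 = -9*m - 54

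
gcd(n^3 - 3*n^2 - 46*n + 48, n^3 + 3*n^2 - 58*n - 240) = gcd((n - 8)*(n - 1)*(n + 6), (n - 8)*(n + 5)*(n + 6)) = n^2 - 2*n - 48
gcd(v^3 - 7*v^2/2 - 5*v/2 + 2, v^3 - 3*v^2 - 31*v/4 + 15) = v - 4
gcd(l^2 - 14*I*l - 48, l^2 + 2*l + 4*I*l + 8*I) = 1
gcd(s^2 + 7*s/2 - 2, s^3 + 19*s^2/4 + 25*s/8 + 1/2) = s + 4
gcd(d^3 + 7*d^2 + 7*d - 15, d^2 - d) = d - 1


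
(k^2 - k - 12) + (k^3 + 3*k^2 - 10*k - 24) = k^3 + 4*k^2 - 11*k - 36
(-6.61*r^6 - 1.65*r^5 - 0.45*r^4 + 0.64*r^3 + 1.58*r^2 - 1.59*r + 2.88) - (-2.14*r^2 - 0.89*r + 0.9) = -6.61*r^6 - 1.65*r^5 - 0.45*r^4 + 0.64*r^3 + 3.72*r^2 - 0.7*r + 1.98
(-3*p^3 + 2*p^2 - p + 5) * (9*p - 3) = -27*p^4 + 27*p^3 - 15*p^2 + 48*p - 15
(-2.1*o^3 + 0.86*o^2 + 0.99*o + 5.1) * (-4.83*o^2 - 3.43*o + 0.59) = 10.143*o^5 + 3.0492*o^4 - 8.9705*o^3 - 27.5213*o^2 - 16.9089*o + 3.009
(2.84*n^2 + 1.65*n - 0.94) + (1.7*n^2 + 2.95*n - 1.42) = 4.54*n^2 + 4.6*n - 2.36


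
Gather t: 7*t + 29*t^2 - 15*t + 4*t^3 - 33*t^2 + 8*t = 4*t^3 - 4*t^2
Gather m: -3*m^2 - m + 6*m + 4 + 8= -3*m^2 + 5*m + 12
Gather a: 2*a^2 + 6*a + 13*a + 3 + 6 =2*a^2 + 19*a + 9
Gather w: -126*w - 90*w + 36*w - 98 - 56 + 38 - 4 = -180*w - 120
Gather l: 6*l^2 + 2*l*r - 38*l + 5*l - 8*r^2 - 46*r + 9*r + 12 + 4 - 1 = 6*l^2 + l*(2*r - 33) - 8*r^2 - 37*r + 15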